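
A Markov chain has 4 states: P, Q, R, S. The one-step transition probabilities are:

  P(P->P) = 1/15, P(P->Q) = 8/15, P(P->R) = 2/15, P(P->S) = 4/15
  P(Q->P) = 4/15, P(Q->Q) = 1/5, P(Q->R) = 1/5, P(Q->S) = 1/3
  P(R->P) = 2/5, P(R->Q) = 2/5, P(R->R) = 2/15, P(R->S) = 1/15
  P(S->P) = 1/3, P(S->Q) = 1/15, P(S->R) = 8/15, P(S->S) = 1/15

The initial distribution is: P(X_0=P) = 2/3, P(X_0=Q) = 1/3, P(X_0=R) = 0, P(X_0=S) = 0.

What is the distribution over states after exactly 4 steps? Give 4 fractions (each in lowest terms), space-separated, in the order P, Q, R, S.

Propagating the distribution step by step (d_{t+1} = d_t * P):
d_0 = (P=2/3, Q=1/3, R=0, S=0)
  d_1[P] = 2/3*1/15 + 1/3*4/15 + 0*2/5 + 0*1/3 = 2/15
  d_1[Q] = 2/3*8/15 + 1/3*1/5 + 0*2/5 + 0*1/15 = 19/45
  d_1[R] = 2/3*2/15 + 1/3*1/5 + 0*2/15 + 0*8/15 = 7/45
  d_1[S] = 2/3*4/15 + 1/3*1/3 + 0*1/15 + 0*1/15 = 13/45
d_1 = (P=2/15, Q=19/45, R=7/45, S=13/45)
  d_2[P] = 2/15*1/15 + 19/45*4/15 + 7/45*2/5 + 13/45*1/3 = 7/25
  d_2[Q] = 2/15*8/15 + 19/45*1/5 + 7/45*2/5 + 13/45*1/15 = 32/135
  d_2[R] = 2/15*2/15 + 19/45*1/5 + 7/45*2/15 + 13/45*8/15 = 187/675
  d_2[S] = 2/15*4/15 + 19/45*1/3 + 7/45*1/15 + 13/45*1/15 = 139/675
d_2 = (P=7/25, Q=32/135, R=187/675, S=139/675)
  d_3[P] = 7/25*1/15 + 32/135*4/15 + 187/675*2/5 + 139/675*1/3 = 98/375
  d_3[Q] = 7/25*8/15 + 32/135*1/5 + 187/675*2/5 + 139/675*1/15 = 3253/10125
  d_3[R] = 7/25*2/15 + 32/135*1/5 + 187/675*2/15 + 139/675*8/15 = 2344/10125
  d_3[S] = 7/25*4/15 + 32/135*1/3 + 187/675*1/15 + 139/675*1/15 = 1882/10125
d_3 = (P=98/375, Q=3253/10125, R=2344/10125, S=1882/10125)
  d_4[P] = 98/375*1/15 + 3253/10125*4/15 + 2344/10125*2/5 + 1882/10125*1/3 = 4348/16875
  d_4[Q] = 98/375*8/15 + 3253/10125*1/5 + 2344/10125*2/5 + 1882/10125*1/15 = 46873/151875
  d_4[R] = 98/375*2/15 + 3253/10125*1/5 + 2344/10125*2/15 + 1882/10125*8/15 = 6959/30375
  d_4[S] = 98/375*4/15 + 3253/10125*1/3 + 2344/10125*1/15 + 1882/10125*1/15 = 1243/6075
d_4 = (P=4348/16875, Q=46873/151875, R=6959/30375, S=1243/6075)

Answer: 4348/16875 46873/151875 6959/30375 1243/6075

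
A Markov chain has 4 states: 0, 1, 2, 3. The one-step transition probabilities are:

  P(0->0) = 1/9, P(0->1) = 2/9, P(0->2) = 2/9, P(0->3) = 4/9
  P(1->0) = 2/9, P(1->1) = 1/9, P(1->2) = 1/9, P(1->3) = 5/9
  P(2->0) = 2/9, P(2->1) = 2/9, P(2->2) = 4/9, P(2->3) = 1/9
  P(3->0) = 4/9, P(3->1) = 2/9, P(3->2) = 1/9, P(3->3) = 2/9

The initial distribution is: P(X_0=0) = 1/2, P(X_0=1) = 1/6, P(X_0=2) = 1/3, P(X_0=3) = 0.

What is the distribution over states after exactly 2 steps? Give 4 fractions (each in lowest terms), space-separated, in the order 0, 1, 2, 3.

Propagating the distribution step by step (d_{t+1} = d_t * P):
d_0 = (0=1/2, 1=1/6, 2=1/3, 3=0)
  d_1[0] = 1/2*1/9 + 1/6*2/9 + 1/3*2/9 + 0*4/9 = 1/6
  d_1[1] = 1/2*2/9 + 1/6*1/9 + 1/3*2/9 + 0*2/9 = 11/54
  d_1[2] = 1/2*2/9 + 1/6*1/9 + 1/3*4/9 + 0*1/9 = 5/18
  d_1[3] = 1/2*4/9 + 1/6*5/9 + 1/3*1/9 + 0*2/9 = 19/54
d_1 = (0=1/6, 1=11/54, 2=5/18, 3=19/54)
  d_2[0] = 1/6*1/9 + 11/54*2/9 + 5/18*2/9 + 19/54*4/9 = 137/486
  d_2[1] = 1/6*2/9 + 11/54*1/9 + 5/18*2/9 + 19/54*2/9 = 97/486
  d_2[2] = 1/6*2/9 + 11/54*1/9 + 5/18*4/9 + 19/54*1/9 = 2/9
  d_2[3] = 1/6*4/9 + 11/54*5/9 + 5/18*1/9 + 19/54*2/9 = 8/27
d_2 = (0=137/486, 1=97/486, 2=2/9, 3=8/27)

Answer: 137/486 97/486 2/9 8/27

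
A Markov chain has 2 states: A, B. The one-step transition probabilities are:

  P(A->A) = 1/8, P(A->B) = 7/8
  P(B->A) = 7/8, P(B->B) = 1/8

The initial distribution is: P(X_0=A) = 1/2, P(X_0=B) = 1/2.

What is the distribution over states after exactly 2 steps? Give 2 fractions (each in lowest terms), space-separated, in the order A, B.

Propagating the distribution step by step (d_{t+1} = d_t * P):
d_0 = (A=1/2, B=1/2)
  d_1[A] = 1/2*1/8 + 1/2*7/8 = 1/2
  d_1[B] = 1/2*7/8 + 1/2*1/8 = 1/2
d_1 = (A=1/2, B=1/2)
  d_2[A] = 1/2*1/8 + 1/2*7/8 = 1/2
  d_2[B] = 1/2*7/8 + 1/2*1/8 = 1/2
d_2 = (A=1/2, B=1/2)

Answer: 1/2 1/2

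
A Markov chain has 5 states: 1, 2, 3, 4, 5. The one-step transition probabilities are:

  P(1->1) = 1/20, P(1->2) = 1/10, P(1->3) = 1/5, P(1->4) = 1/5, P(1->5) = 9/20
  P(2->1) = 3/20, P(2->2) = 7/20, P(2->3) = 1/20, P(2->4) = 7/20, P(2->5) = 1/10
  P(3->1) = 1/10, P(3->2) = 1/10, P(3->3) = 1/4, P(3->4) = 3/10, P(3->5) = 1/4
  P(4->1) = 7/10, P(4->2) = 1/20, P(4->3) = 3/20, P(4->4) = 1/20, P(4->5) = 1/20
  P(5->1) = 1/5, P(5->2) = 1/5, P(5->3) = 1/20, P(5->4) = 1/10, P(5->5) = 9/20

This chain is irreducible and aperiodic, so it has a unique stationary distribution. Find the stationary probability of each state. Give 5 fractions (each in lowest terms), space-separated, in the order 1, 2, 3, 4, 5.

The stationary distribution satisfies pi = pi * P, i.e.:
  pi_1 = 1/20*pi_1 + 3/20*pi_2 + 1/10*pi_3 + 7/10*pi_4 + 1/5*pi_5
  pi_2 = 1/10*pi_1 + 7/20*pi_2 + 1/10*pi_3 + 1/20*pi_4 + 1/5*pi_5
  pi_3 = 1/5*pi_1 + 1/20*pi_2 + 1/4*pi_3 + 3/20*pi_4 + 1/20*pi_5
  pi_4 = 1/5*pi_1 + 7/20*pi_2 + 3/10*pi_3 + 1/20*pi_4 + 1/10*pi_5
  pi_5 = 9/20*pi_1 + 1/10*pi_2 + 1/4*pi_3 + 1/20*pi_4 + 9/20*pi_5
with normalization: pi_1 + pi_2 + pi_3 + pi_4 + pi_5 = 1.

Using the first 4 balance equations plus normalization, the linear system A*pi = b is:
  [-19/20, 3/20, 1/10, 7/10, 1/5] . pi = 0
  [1/10, -13/20, 1/10, 1/20, 1/5] . pi = 0
  [1/5, 1/20, -3/4, 3/20, 1/20] . pi = 0
  [1/5, 7/20, 3/10, -19/20, 1/10] . pi = 0
  [1, 1, 1, 1, 1] . pi = 1

Solving yields:
  pi_1 = 15225/65027
  pi_2 = 10453/65027
  pi_3 = 8385/65027
  pi_4 = 11729/65027
  pi_5 = 19235/65027

Verification (pi * P):
  15225/65027*1/20 + 10453/65027*3/20 + 8385/65027*1/10 + 11729/65027*7/10 + 19235/65027*1/5 = 15225/65027 = pi_1  (ok)
  15225/65027*1/10 + 10453/65027*7/20 + 8385/65027*1/10 + 11729/65027*1/20 + 19235/65027*1/5 = 10453/65027 = pi_2  (ok)
  15225/65027*1/5 + 10453/65027*1/20 + 8385/65027*1/4 + 11729/65027*3/20 + 19235/65027*1/20 = 8385/65027 = pi_3  (ok)
  15225/65027*1/5 + 10453/65027*7/20 + 8385/65027*3/10 + 11729/65027*1/20 + 19235/65027*1/10 = 11729/65027 = pi_4  (ok)
  15225/65027*9/20 + 10453/65027*1/10 + 8385/65027*1/4 + 11729/65027*1/20 + 19235/65027*9/20 = 19235/65027 = pi_5  (ok)

Answer: 15225/65027 10453/65027 8385/65027 11729/65027 19235/65027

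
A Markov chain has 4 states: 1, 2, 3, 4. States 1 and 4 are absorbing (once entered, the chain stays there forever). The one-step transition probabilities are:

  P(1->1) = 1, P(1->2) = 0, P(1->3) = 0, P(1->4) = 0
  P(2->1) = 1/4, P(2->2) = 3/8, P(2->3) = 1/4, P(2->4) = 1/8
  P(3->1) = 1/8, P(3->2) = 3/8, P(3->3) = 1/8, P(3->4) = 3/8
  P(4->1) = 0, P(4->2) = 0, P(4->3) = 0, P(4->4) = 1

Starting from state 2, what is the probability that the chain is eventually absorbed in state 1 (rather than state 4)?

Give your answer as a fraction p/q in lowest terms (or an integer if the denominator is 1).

Answer: 16/29

Derivation:
Let a_i = P(absorbed in 1 | start in state i).
Boundary conditions: a_1 = 1, a_4 = 0.
For each transient state i, a_i = sum_j P(i->j) * a_j:
  a_2 = 1/4*a_1 + 3/8*a_2 + 1/4*a_3 + 1/8*a_4
  a_3 = 1/8*a_1 + 3/8*a_2 + 1/8*a_3 + 3/8*a_4

Substituting a_1 = 1 and a_4 = 0, rearrange to (I - Q) a = r where r[i] = P(i -> 1):
  [5/8, -1/4] . (a_2, a_3) = 1/4
  [-3/8, 7/8] . (a_2, a_3) = 1/8

Solving yields:
  a_2 = 16/29
  a_3 = 11/29

Starting state is 2, so the absorption probability is a_2 = 16/29.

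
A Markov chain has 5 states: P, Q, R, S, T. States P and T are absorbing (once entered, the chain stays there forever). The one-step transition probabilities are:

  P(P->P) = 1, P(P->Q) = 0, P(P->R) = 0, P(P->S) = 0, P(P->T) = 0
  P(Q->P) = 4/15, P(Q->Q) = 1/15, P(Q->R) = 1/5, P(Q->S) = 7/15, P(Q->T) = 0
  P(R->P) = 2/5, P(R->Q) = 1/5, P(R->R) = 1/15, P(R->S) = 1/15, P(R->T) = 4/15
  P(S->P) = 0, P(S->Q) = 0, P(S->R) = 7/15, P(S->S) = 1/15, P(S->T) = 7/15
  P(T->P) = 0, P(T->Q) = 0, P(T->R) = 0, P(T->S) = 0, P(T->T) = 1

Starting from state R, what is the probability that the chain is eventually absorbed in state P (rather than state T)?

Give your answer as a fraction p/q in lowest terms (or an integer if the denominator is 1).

Let a_i = P(absorbed in P | start in state i).
Boundary conditions: a_P = 1, a_T = 0.
For each transient state i, a_i = sum_j P(i->j) * a_j:
  a_Q = 4/15*a_P + 1/15*a_Q + 1/5*a_R + 7/15*a_S + 0*a_T
  a_R = 2/5*a_P + 1/5*a_Q + 1/15*a_R + 1/15*a_S + 4/15*a_T
  a_S = 0*a_P + 0*a_Q + 7/15*a_R + 1/15*a_S + 7/15*a_T

Substituting a_P = 1 and a_T = 0, rearrange to (I - Q) a = r where r[i] = P(i -> P):
  [14/15, -1/5, -7/15] . (a_Q, a_R, a_S) = 4/15
  [-1/5, 14/15, -1/15] . (a_Q, a_R, a_S) = 2/5
  [0, -7/15, 14/15] . (a_Q, a_R, a_S) = 0

Solving yields:
  a_Q = 62/113
  a_R = 64/113
  a_S = 32/113

Starting state is R, so the absorption probability is a_R = 64/113.

Answer: 64/113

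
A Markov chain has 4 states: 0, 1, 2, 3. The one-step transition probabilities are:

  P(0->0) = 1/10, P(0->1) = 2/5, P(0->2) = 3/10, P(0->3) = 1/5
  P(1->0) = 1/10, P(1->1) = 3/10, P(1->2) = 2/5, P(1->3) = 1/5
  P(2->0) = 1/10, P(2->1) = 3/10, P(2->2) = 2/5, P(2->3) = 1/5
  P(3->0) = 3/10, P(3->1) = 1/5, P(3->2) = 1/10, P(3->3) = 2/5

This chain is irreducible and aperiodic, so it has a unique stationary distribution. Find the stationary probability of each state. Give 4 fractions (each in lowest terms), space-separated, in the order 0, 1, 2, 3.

Answer: 3/20 29/100 31/100 1/4

Derivation:
The stationary distribution satisfies pi = pi * P, i.e.:
  pi_0 = 1/10*pi_0 + 1/10*pi_1 + 1/10*pi_2 + 3/10*pi_3
  pi_1 = 2/5*pi_0 + 3/10*pi_1 + 3/10*pi_2 + 1/5*pi_3
  pi_2 = 3/10*pi_0 + 2/5*pi_1 + 2/5*pi_2 + 1/10*pi_3
  pi_3 = 1/5*pi_0 + 1/5*pi_1 + 1/5*pi_2 + 2/5*pi_3
with normalization: pi_0 + pi_1 + pi_2 + pi_3 = 1.

Using the first 3 balance equations plus normalization, the linear system A*pi = b is:
  [-9/10, 1/10, 1/10, 3/10] . pi = 0
  [2/5, -7/10, 3/10, 1/5] . pi = 0
  [3/10, 2/5, -3/5, 1/10] . pi = 0
  [1, 1, 1, 1] . pi = 1

Solving yields:
  pi_0 = 3/20
  pi_1 = 29/100
  pi_2 = 31/100
  pi_3 = 1/4

Verification (pi * P):
  3/20*1/10 + 29/100*1/10 + 31/100*1/10 + 1/4*3/10 = 3/20 = pi_0  (ok)
  3/20*2/5 + 29/100*3/10 + 31/100*3/10 + 1/4*1/5 = 29/100 = pi_1  (ok)
  3/20*3/10 + 29/100*2/5 + 31/100*2/5 + 1/4*1/10 = 31/100 = pi_2  (ok)
  3/20*1/5 + 29/100*1/5 + 31/100*1/5 + 1/4*2/5 = 1/4 = pi_3  (ok)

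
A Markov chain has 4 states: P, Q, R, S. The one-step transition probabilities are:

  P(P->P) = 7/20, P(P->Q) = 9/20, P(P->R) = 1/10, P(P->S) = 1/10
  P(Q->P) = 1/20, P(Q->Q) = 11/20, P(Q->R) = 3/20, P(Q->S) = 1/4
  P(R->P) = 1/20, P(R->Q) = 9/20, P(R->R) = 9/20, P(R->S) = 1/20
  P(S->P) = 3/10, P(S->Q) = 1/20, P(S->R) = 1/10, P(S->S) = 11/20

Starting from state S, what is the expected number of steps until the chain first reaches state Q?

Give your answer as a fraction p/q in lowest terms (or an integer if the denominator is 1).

Let h_i = expected steps to first reach Q from state i.
Boundary: h_Q = 0.
First-step equations for the other states:
  h_P = 1 + 7/20*h_P + 9/20*h_Q + 1/10*h_R + 1/10*h_S
  h_R = 1 + 1/20*h_P + 9/20*h_Q + 9/20*h_R + 1/20*h_S
  h_S = 1 + 3/10*h_P + 1/20*h_Q + 1/10*h_R + 11/20*h_S

Substituting h_Q = 0 and rearranging gives the linear system (I - Q) h = 1:
  [13/20, -1/10, -1/10] . (h_P, h_R, h_S) = 1
  [-1/20, 11/20, -1/20] . (h_P, h_R, h_S) = 1
  [-3/10, -1/10, 9/20] . (h_P, h_R, h_S) = 1

Solving yields:
  h_P = 572/219
  h_R = 180/73
  h_S = 988/219

Starting state is S, so the expected hitting time is h_S = 988/219.

Answer: 988/219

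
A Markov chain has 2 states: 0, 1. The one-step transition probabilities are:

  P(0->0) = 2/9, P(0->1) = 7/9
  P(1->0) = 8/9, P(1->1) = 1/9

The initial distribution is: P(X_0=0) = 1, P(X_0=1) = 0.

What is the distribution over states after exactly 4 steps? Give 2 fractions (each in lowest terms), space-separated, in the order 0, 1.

Propagating the distribution step by step (d_{t+1} = d_t * P):
d_0 = (0=1, 1=0)
  d_1[0] = 1*2/9 + 0*8/9 = 2/9
  d_1[1] = 1*7/9 + 0*1/9 = 7/9
d_1 = (0=2/9, 1=7/9)
  d_2[0] = 2/9*2/9 + 7/9*8/9 = 20/27
  d_2[1] = 2/9*7/9 + 7/9*1/9 = 7/27
d_2 = (0=20/27, 1=7/27)
  d_3[0] = 20/27*2/9 + 7/27*8/9 = 32/81
  d_3[1] = 20/27*7/9 + 7/27*1/9 = 49/81
d_3 = (0=32/81, 1=49/81)
  d_4[0] = 32/81*2/9 + 49/81*8/9 = 152/243
  d_4[1] = 32/81*7/9 + 49/81*1/9 = 91/243
d_4 = (0=152/243, 1=91/243)

Answer: 152/243 91/243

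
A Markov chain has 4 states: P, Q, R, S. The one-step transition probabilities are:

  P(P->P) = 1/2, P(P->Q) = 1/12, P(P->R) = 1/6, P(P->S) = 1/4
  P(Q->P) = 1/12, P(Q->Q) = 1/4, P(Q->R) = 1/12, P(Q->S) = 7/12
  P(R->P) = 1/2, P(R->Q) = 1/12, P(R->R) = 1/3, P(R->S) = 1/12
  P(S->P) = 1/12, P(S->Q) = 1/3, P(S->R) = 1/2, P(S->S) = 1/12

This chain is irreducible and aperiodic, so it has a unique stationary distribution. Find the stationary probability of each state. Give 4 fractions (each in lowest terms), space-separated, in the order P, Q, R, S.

The stationary distribution satisfies pi = pi * P, i.e.:
  pi_P = 1/2*pi_P + 1/12*pi_Q + 1/2*pi_R + 1/12*pi_S
  pi_Q = 1/12*pi_P + 1/4*pi_Q + 1/12*pi_R + 1/3*pi_S
  pi_R = 1/6*pi_P + 1/12*pi_Q + 1/3*pi_R + 1/2*pi_S
  pi_S = 1/4*pi_P + 7/12*pi_Q + 1/12*pi_R + 1/12*pi_S
with normalization: pi_P + pi_Q + pi_R + pi_S = 1.

Using the first 3 balance equations plus normalization, the linear system A*pi = b is:
  [-1/2, 1/12, 1/2, 1/12] . pi = 0
  [1/12, -3/4, 1/12, 1/3] . pi = 0
  [1/6, 1/12, -2/3, 1/2] . pi = 0
  [1, 1, 1, 1] . pi = 1

Solving yields:
  pi_P = 457/1354
  pi_Q = 113/677
  pi_R = 369/1354
  pi_S = 151/677

Verification (pi * P):
  457/1354*1/2 + 113/677*1/12 + 369/1354*1/2 + 151/677*1/12 = 457/1354 = pi_P  (ok)
  457/1354*1/12 + 113/677*1/4 + 369/1354*1/12 + 151/677*1/3 = 113/677 = pi_Q  (ok)
  457/1354*1/6 + 113/677*1/12 + 369/1354*1/3 + 151/677*1/2 = 369/1354 = pi_R  (ok)
  457/1354*1/4 + 113/677*7/12 + 369/1354*1/12 + 151/677*1/12 = 151/677 = pi_S  (ok)

Answer: 457/1354 113/677 369/1354 151/677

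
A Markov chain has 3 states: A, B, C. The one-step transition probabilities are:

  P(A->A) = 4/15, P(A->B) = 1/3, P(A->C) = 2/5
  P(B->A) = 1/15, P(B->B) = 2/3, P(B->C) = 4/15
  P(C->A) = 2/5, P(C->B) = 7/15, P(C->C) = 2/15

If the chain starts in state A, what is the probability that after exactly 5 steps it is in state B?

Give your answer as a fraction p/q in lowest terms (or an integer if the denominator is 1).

Computing P^5 by repeated multiplication:
P^1 =
  A: [4/15, 1/3, 2/5]
  B: [1/15, 2/3, 4/15]
  C: [2/5, 7/15, 2/15]
P^2 =
  A: [19/75, 112/225, 56/225]
  B: [38/225, 133/225, 6/25]
  C: [43/225, 38/75, 68/225]
P^3 =
  A: [676/3375, 599/1125, 902/3375]
  B: [203/1125, 1898/3375, 868/3375]
  C: [694/3375, 1831/3375, 34/135]
P^4 =
  A: [9913/50625, 27664/50625, 13048/50625]
  B: [9542/50625, 9367/16875, 12982/50625]
  C: [9707/50625, 5546/10125, 4396/16875]
P^5 =
  A: [145604/759375, 417541/759375, 13082/50625]
  B: [144161/759375, 419594/759375, 39124/151875]
  C: [48562/253125, 418151/759375, 195538/759375]

(P^5)[A -> B] = 417541/759375

Answer: 417541/759375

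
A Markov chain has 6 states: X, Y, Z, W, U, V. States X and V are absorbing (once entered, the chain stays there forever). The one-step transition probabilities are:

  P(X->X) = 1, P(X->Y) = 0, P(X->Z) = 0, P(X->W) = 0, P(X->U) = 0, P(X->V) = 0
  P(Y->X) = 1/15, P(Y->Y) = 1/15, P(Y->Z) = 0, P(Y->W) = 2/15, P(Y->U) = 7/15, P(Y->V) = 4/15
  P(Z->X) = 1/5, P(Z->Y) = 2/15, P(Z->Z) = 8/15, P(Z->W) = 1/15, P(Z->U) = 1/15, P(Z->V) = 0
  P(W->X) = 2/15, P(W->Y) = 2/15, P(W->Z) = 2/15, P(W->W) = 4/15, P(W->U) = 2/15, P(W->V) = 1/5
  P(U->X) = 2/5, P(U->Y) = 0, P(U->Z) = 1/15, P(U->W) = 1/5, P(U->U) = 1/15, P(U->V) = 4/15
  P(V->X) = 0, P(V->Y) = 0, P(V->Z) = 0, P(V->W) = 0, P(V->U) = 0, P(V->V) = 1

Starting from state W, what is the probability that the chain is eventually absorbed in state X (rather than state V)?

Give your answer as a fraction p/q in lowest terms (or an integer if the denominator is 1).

Answer: 61/123

Derivation:
Let a_i = P(absorbed in X | start in state i).
Boundary conditions: a_X = 1, a_V = 0.
For each transient state i, a_i = sum_j P(i->j) * a_j:
  a_Y = 1/15*a_X + 1/15*a_Y + 0*a_Z + 2/15*a_W + 7/15*a_U + 4/15*a_V
  a_Z = 1/5*a_X + 2/15*a_Y + 8/15*a_Z + 1/15*a_W + 1/15*a_U + 0*a_V
  a_W = 2/15*a_X + 2/15*a_Y + 2/15*a_Z + 4/15*a_W + 2/15*a_U + 1/5*a_V
  a_U = 2/5*a_X + 0*a_Y + 1/15*a_Z + 1/5*a_W + 1/15*a_U + 4/15*a_V

Substituting a_X = 1 and a_V = 0, rearrange to (I - Q) a = r where r[i] = P(i -> X):
  [14/15, 0, -2/15, -7/15] . (a_Y, a_Z, a_W, a_U) = 1/15
  [-2/15, 7/15, -1/15, -1/15] . (a_Y, a_Z, a_W, a_U) = 1/5
  [-2/15, -2/15, 11/15, -2/15] . (a_Y, a_Z, a_W, a_U) = 2/15
  [0, -1/15, -1/5, 14/15] . (a_Y, a_Z, a_W, a_U) = 2/5

Solving yields:
  a_Y = 107/246
  a_Z = 29/41
  a_W = 61/123
  a_U = 24/41

Starting state is W, so the absorption probability is a_W = 61/123.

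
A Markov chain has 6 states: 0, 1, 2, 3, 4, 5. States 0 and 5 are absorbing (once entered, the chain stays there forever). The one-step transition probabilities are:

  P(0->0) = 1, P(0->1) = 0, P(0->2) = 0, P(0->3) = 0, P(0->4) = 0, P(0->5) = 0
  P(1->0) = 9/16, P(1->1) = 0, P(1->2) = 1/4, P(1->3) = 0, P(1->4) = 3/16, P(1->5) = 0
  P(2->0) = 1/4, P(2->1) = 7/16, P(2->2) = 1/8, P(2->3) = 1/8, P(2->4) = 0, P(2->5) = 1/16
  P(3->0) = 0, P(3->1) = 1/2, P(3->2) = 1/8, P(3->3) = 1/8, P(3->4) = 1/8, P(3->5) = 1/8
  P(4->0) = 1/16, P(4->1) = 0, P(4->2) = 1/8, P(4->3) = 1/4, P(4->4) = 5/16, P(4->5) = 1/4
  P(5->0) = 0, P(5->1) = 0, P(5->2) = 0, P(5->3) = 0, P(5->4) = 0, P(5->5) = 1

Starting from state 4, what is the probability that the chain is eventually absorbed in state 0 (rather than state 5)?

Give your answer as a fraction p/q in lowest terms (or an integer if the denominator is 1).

Let a_i = P(absorbed in 0 | start in state i).
Boundary conditions: a_0 = 1, a_5 = 0.
For each transient state i, a_i = sum_j P(i->j) * a_j:
  a_1 = 9/16*a_0 + 0*a_1 + 1/4*a_2 + 0*a_3 + 3/16*a_4 + 0*a_5
  a_2 = 1/4*a_0 + 7/16*a_1 + 1/8*a_2 + 1/8*a_3 + 0*a_4 + 1/16*a_5
  a_3 = 0*a_0 + 1/2*a_1 + 1/8*a_2 + 1/8*a_3 + 1/8*a_4 + 1/8*a_5
  a_4 = 1/16*a_0 + 0*a_1 + 1/8*a_2 + 1/4*a_3 + 5/16*a_4 + 1/4*a_5

Substituting a_0 = 1 and a_5 = 0, rearrange to (I - Q) a = r where r[i] = P(i -> 0):
  [1, -1/4, 0, -3/16] . (a_1, a_2, a_3, a_4) = 9/16
  [-7/16, 7/8, -1/8, 0] . (a_1, a_2, a_3, a_4) = 1/4
  [-1/2, -1/8, 7/8, -1/8] . (a_1, a_2, a_3, a_4) = 0
  [0, -1/8, -1/4, 11/16] . (a_1, a_2, a_3, a_4) = 1/16

Solving yields:
  a_1 = 5322/6221
  a_2 = 5037/6221
  a_3 = 4190/6221
  a_4 = 3005/6221

Starting state is 4, so the absorption probability is a_4 = 3005/6221.

Answer: 3005/6221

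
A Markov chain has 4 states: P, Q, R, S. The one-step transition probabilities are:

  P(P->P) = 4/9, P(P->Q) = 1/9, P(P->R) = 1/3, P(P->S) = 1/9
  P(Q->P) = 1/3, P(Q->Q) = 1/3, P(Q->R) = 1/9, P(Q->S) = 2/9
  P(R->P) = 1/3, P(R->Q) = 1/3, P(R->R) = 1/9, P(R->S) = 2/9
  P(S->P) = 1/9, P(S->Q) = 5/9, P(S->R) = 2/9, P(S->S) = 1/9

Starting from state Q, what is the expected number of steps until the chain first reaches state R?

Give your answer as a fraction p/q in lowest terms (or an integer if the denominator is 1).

Answer: 54/11

Derivation:
Let h_i = expected steps to first reach R from state i.
Boundary: h_R = 0.
First-step equations for the other states:
  h_P = 1 + 4/9*h_P + 1/9*h_Q + 1/3*h_R + 1/9*h_S
  h_Q = 1 + 1/3*h_P + 1/3*h_Q + 1/9*h_R + 2/9*h_S
  h_S = 1 + 1/9*h_P + 5/9*h_Q + 2/9*h_R + 1/9*h_S

Substituting h_R = 0 and rearranging gives the linear system (I - Q) h = 1:
  [5/9, -1/9, -1/9] . (h_P, h_Q, h_S) = 1
  [-1/3, 2/3, -2/9] . (h_P, h_Q, h_S) = 1
  [-1/9, -5/9, 8/9] . (h_P, h_Q, h_S) = 1

Solving yields:
  h_P = 531/143
  h_Q = 54/11
  h_S = 666/143

Starting state is Q, so the expected hitting time is h_Q = 54/11.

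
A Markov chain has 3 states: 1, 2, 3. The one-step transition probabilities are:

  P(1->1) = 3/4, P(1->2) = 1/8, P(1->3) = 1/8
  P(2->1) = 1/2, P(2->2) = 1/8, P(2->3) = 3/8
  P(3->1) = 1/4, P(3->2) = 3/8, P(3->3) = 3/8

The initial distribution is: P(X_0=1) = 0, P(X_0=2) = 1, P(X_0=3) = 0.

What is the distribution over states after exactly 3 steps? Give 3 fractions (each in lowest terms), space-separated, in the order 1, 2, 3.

Propagating the distribution step by step (d_{t+1} = d_t * P):
d_0 = (1=0, 2=1, 3=0)
  d_1[1] = 0*3/4 + 1*1/2 + 0*1/4 = 1/2
  d_1[2] = 0*1/8 + 1*1/8 + 0*3/8 = 1/8
  d_1[3] = 0*1/8 + 1*3/8 + 0*3/8 = 3/8
d_1 = (1=1/2, 2=1/8, 3=3/8)
  d_2[1] = 1/2*3/4 + 1/8*1/2 + 3/8*1/4 = 17/32
  d_2[2] = 1/2*1/8 + 1/8*1/8 + 3/8*3/8 = 7/32
  d_2[3] = 1/2*1/8 + 1/8*3/8 + 3/8*3/8 = 1/4
d_2 = (1=17/32, 2=7/32, 3=1/4)
  d_3[1] = 17/32*3/4 + 7/32*1/2 + 1/4*1/4 = 73/128
  d_3[2] = 17/32*1/8 + 7/32*1/8 + 1/4*3/8 = 3/16
  d_3[3] = 17/32*1/8 + 7/32*3/8 + 1/4*3/8 = 31/128
d_3 = (1=73/128, 2=3/16, 3=31/128)

Answer: 73/128 3/16 31/128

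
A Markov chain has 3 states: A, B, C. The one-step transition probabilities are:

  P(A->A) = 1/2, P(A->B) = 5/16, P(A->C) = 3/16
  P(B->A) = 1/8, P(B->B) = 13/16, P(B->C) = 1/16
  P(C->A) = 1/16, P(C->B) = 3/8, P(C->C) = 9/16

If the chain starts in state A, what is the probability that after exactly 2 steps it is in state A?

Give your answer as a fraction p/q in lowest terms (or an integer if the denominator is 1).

Computing P^2 by repeated multiplication:
P^1 =
  A: [1/2, 5/16, 3/16]
  B: [1/8, 13/16, 1/16]
  C: [1/16, 3/8, 9/16]
P^2 =
  A: [77/256, 123/256, 7/32]
  B: [43/256, 185/256, 7/64]
  C: [29/256, 137/256, 45/128]

(P^2)[A -> A] = 77/256

Answer: 77/256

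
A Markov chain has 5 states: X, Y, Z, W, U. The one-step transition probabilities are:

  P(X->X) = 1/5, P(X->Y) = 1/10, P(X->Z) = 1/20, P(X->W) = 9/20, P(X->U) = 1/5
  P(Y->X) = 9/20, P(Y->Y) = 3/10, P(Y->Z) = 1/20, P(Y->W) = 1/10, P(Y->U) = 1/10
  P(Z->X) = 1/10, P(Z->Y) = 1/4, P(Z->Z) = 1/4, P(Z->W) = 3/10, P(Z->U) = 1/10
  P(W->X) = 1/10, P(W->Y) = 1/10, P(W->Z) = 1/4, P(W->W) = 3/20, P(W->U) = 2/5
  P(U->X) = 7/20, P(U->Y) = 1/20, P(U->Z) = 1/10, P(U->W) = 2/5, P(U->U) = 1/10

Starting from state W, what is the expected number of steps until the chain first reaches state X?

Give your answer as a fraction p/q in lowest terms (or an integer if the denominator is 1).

Let h_i = expected steps to first reach X from state i.
Boundary: h_X = 0.
First-step equations for the other states:
  h_Y = 1 + 9/20*h_X + 3/10*h_Y + 1/20*h_Z + 1/10*h_W + 1/10*h_U
  h_Z = 1 + 1/10*h_X + 1/4*h_Y + 1/4*h_Z + 3/10*h_W + 1/10*h_U
  h_W = 1 + 1/10*h_X + 1/10*h_Y + 1/4*h_Z + 3/20*h_W + 2/5*h_U
  h_U = 1 + 7/20*h_X + 1/20*h_Y + 1/10*h_Z + 2/5*h_W + 1/10*h_U

Substituting h_X = 0 and rearranging gives the linear system (I - Q) h = 1:
  [7/10, -1/20, -1/10, -1/10] . (h_Y, h_Z, h_W, h_U) = 1
  [-1/4, 3/4, -3/10, -1/10] . (h_Y, h_Z, h_W, h_U) = 1
  [-1/10, -1/4, 17/20, -2/5] . (h_Y, h_Z, h_W, h_U) = 1
  [-1/20, -1/10, -2/5, 9/10] . (h_Y, h_Z, h_W, h_U) = 1

Solving yields:
  h_Y = 51600/17101
  h_Z = 11680/2443
  h_W = 81940/17101
  h_U = 67370/17101

Starting state is W, so the expected hitting time is h_W = 81940/17101.

Answer: 81940/17101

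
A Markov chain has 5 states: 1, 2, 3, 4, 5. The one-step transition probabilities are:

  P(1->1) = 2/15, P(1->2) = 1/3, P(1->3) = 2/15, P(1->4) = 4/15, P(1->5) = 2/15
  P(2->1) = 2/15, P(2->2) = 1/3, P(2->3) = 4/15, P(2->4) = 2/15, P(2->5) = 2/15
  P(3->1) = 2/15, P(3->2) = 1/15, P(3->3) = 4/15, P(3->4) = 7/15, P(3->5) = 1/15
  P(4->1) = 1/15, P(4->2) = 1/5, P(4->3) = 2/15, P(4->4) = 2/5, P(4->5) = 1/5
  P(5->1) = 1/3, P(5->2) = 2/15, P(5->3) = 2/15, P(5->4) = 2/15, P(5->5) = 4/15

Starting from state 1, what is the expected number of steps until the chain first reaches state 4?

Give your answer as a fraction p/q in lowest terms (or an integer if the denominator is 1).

Let h_i = expected steps to first reach 4 from state i.
Boundary: h_4 = 0.
First-step equations for the other states:
  h_1 = 1 + 2/15*h_1 + 1/3*h_2 + 2/15*h_3 + 4/15*h_4 + 2/15*h_5
  h_2 = 1 + 2/15*h_1 + 1/3*h_2 + 4/15*h_3 + 2/15*h_4 + 2/15*h_5
  h_3 = 1 + 2/15*h_1 + 1/15*h_2 + 4/15*h_3 + 7/15*h_4 + 1/15*h_5
  h_5 = 1 + 1/3*h_1 + 2/15*h_2 + 2/15*h_3 + 2/15*h_4 + 4/15*h_5

Substituting h_4 = 0 and rearranging gives the linear system (I - Q) h = 1:
  [13/15, -1/3, -2/15, -2/15] . (h_1, h_2, h_3, h_5) = 1
  [-2/15, 2/3, -4/15, -2/15] . (h_1, h_2, h_3, h_5) = 1
  [-2/15, -1/15, 11/15, -1/15] . (h_1, h_2, h_3, h_5) = 1
  [-1/3, -2/15, -2/15, 11/15] . (h_1, h_2, h_3, h_5) = 1

Solving yields:
  h_1 = 39495/9986
  h_2 = 43335/9986
  h_3 = 14400/4993
  h_5 = 44685/9986

Starting state is 1, so the expected hitting time is h_1 = 39495/9986.

Answer: 39495/9986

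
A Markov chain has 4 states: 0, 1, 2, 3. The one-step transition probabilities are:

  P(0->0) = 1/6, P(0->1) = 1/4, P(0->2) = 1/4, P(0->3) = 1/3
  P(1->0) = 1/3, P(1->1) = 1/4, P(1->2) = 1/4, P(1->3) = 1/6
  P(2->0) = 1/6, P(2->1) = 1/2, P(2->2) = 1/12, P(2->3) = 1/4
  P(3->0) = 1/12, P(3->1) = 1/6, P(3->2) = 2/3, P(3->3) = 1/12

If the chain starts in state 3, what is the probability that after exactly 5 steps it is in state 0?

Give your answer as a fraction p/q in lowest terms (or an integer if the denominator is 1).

Computing P^5 by repeated multiplication:
P^1 =
  0: [1/6, 1/4, 1/4, 1/3]
  1: [1/3, 1/4, 1/4, 1/6]
  2: [1/6, 1/2, 1/12, 1/4]
  3: [1/12, 1/6, 2/3, 1/12]
P^2 =
  0: [13/72, 41/144, 25/72, 3/16]
  1: [7/36, 43/144, 5/18, 11/48]
  2: [11/48, 1/4, 49/144, 13/72]
  3: [3/16, 59/144, 25/144, 11/48]
P^3 =
  0: [343/1728, 185/576, 467/1728, 121/576]
  1: [341/1728, 173/576, 517/1728, 13/64]
  2: [167/864, 553/1728, 29/108, 377/1728]
  3: [373/1728, 79/288, 547/1728, 167/864]
P^4 =
  0: [467/2304, 1037/3456, 6065/20736, 2123/10368]
  1: [1381/6912, 133/432, 5905/20736, 269/1296]
  2: [155/768, 6199/20736, 2047/6912, 4211/20736]
  3: [2035/10368, 6491/20736, 5/18, 4415/20736]
P^5 =
  0: [24835/124416, 76157/248832, 17827/62208, 51697/248832]
  1: [3121/15552, 75619/248832, 35959/124416, 51359/248832]
  2: [16553/82944, 19105/62208, 70981/248832, 12943/62208]
  3: [50039/248832, 75073/248832, 72763/248832, 50957/248832]

(P^5)[3 -> 0] = 50039/248832

Answer: 50039/248832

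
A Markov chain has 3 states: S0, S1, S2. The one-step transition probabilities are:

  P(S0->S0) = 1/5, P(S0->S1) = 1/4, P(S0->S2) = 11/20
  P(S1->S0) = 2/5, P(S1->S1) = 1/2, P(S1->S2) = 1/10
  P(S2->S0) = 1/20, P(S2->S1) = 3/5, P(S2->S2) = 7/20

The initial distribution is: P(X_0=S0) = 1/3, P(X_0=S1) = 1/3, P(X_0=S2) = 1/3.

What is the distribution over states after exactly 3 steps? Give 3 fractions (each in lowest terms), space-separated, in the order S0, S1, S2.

Answer: 6089/24000 5617/12000 6677/24000

Derivation:
Propagating the distribution step by step (d_{t+1} = d_t * P):
d_0 = (S0=1/3, S1=1/3, S2=1/3)
  d_1[S0] = 1/3*1/5 + 1/3*2/5 + 1/3*1/20 = 13/60
  d_1[S1] = 1/3*1/4 + 1/3*1/2 + 1/3*3/5 = 9/20
  d_1[S2] = 1/3*11/20 + 1/3*1/10 + 1/3*7/20 = 1/3
d_1 = (S0=13/60, S1=9/20, S2=1/3)
  d_2[S0] = 13/60*1/5 + 9/20*2/5 + 1/3*1/20 = 6/25
  d_2[S1] = 13/60*1/4 + 9/20*1/2 + 1/3*3/5 = 23/48
  d_2[S2] = 13/60*11/20 + 9/20*1/10 + 1/3*7/20 = 337/1200
d_2 = (S0=6/25, S1=23/48, S2=337/1200)
  d_3[S0] = 6/25*1/5 + 23/48*2/5 + 337/1200*1/20 = 6089/24000
  d_3[S1] = 6/25*1/4 + 23/48*1/2 + 337/1200*3/5 = 5617/12000
  d_3[S2] = 6/25*11/20 + 23/48*1/10 + 337/1200*7/20 = 6677/24000
d_3 = (S0=6089/24000, S1=5617/12000, S2=6677/24000)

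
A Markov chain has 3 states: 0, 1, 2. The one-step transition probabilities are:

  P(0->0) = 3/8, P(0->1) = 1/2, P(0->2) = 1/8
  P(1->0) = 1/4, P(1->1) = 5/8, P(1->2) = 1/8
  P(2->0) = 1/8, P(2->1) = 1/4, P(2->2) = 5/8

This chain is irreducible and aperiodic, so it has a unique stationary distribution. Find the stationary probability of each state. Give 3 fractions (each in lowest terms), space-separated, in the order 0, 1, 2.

The stationary distribution satisfies pi = pi * P, i.e.:
  pi_0 = 3/8*pi_0 + 1/4*pi_1 + 1/8*pi_2
  pi_1 = 1/2*pi_0 + 5/8*pi_1 + 1/4*pi_2
  pi_2 = 1/8*pi_0 + 1/8*pi_1 + 5/8*pi_2
with normalization: pi_0 + pi_1 + pi_2 = 1.

Using the first 2 balance equations plus normalization, the linear system A*pi = b is:
  [-5/8, 1/4, 1/8] . pi = 0
  [1/2, -3/8, 1/4] . pi = 0
  [1, 1, 1] . pi = 1

Solving yields:
  pi_0 = 1/4
  pi_1 = 1/2
  pi_2 = 1/4

Verification (pi * P):
  1/4*3/8 + 1/2*1/4 + 1/4*1/8 = 1/4 = pi_0  (ok)
  1/4*1/2 + 1/2*5/8 + 1/4*1/4 = 1/2 = pi_1  (ok)
  1/4*1/8 + 1/2*1/8 + 1/4*5/8 = 1/4 = pi_2  (ok)

Answer: 1/4 1/2 1/4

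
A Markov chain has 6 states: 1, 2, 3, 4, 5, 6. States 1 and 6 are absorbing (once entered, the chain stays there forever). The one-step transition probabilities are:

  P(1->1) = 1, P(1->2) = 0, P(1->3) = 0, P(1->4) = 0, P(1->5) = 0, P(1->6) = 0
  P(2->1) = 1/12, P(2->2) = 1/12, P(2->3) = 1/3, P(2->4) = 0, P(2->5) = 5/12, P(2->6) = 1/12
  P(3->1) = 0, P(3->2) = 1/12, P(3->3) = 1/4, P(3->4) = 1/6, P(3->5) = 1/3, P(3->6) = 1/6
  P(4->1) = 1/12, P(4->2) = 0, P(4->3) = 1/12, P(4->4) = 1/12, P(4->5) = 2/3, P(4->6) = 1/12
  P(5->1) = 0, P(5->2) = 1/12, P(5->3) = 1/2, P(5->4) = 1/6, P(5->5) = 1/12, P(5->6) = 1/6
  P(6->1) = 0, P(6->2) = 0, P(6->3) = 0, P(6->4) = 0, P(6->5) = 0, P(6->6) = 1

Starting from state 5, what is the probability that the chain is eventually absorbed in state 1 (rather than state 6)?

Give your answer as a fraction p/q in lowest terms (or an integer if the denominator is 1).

Answer: 3/28

Derivation:
Let a_i = P(absorbed in 1 | start in state i).
Boundary conditions: a_1 = 1, a_6 = 0.
For each transient state i, a_i = sum_j P(i->j) * a_j:
  a_2 = 1/12*a_1 + 1/12*a_2 + 1/3*a_3 + 0*a_4 + 5/12*a_5 + 1/12*a_6
  a_3 = 0*a_1 + 1/12*a_2 + 1/4*a_3 + 1/6*a_4 + 1/3*a_5 + 1/6*a_6
  a_4 = 1/12*a_1 + 0*a_2 + 1/12*a_3 + 1/12*a_4 + 2/3*a_5 + 1/12*a_6
  a_5 = 0*a_1 + 1/12*a_2 + 1/2*a_3 + 1/6*a_4 + 1/12*a_5 + 1/6*a_6

Substituting a_1 = 1 and a_6 = 0, rearrange to (I - Q) a = r where r[i] = P(i -> 1):
  [11/12, -1/3, 0, -5/12] . (a_2, a_3, a_4, a_5) = 1/12
  [-1/12, 3/4, -1/6, -1/3] . (a_2, a_3, a_4, a_5) = 0
  [0, -1/12, 11/12, -2/3] . (a_2, a_3, a_4, a_5) = 1/12
  [-1/12, -1/2, -1/6, 11/12] . (a_2, a_3, a_4, a_5) = 0

Solving yields:
  a_2 = 5/28
  a_3 = 3/28
  a_4 = 5/28
  a_5 = 3/28

Starting state is 5, so the absorption probability is a_5 = 3/28.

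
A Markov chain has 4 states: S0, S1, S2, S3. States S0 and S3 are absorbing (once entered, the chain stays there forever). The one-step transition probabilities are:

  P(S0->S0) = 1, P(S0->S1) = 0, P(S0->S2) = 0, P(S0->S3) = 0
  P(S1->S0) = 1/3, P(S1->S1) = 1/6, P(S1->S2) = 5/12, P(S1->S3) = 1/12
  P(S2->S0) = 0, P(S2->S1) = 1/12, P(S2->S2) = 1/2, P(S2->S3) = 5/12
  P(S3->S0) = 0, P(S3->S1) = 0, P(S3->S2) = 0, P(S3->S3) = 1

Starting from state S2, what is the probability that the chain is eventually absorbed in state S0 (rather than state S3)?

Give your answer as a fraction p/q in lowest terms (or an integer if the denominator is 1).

Let a_i = P(absorbed in S0 | start in state i).
Boundary conditions: a_S0 = 1, a_S3 = 0.
For each transient state i, a_i = sum_j P(i->j) * a_j:
  a_S1 = 1/3*a_S0 + 1/6*a_S1 + 5/12*a_S2 + 1/12*a_S3
  a_S2 = 0*a_S0 + 1/12*a_S1 + 1/2*a_S2 + 5/12*a_S3

Substituting a_S0 = 1 and a_S3 = 0, rearrange to (I - Q) a = r where r[i] = P(i -> S0):
  [5/6, -5/12] . (a_S1, a_S2) = 1/3
  [-1/12, 1/2] . (a_S1, a_S2) = 0

Solving yields:
  a_S1 = 24/55
  a_S2 = 4/55

Starting state is S2, so the absorption probability is a_S2 = 4/55.

Answer: 4/55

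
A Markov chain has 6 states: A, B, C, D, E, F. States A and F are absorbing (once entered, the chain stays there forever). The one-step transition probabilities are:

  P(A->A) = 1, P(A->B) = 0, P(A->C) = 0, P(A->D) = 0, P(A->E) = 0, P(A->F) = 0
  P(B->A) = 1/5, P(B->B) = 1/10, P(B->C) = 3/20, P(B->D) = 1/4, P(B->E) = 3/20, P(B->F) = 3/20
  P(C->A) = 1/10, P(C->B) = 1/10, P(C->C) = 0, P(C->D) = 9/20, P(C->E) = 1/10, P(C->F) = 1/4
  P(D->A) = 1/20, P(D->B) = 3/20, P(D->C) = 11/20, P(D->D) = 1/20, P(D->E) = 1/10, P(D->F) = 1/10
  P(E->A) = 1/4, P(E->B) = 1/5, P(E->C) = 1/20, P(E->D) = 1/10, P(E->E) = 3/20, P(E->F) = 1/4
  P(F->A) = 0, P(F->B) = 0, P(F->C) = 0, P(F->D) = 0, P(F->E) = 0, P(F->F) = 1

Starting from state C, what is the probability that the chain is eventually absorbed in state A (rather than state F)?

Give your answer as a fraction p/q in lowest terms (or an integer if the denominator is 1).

Let a_i = P(absorbed in A | start in state i).
Boundary conditions: a_A = 1, a_F = 0.
For each transient state i, a_i = sum_j P(i->j) * a_j:
  a_B = 1/5*a_A + 1/10*a_B + 3/20*a_C + 1/4*a_D + 3/20*a_E + 3/20*a_F
  a_C = 1/10*a_A + 1/10*a_B + 0*a_C + 9/20*a_D + 1/10*a_E + 1/4*a_F
  a_D = 1/20*a_A + 3/20*a_B + 11/20*a_C + 1/20*a_D + 1/10*a_E + 1/10*a_F
  a_E = 1/4*a_A + 1/5*a_B + 1/20*a_C + 1/10*a_D + 3/20*a_E + 1/4*a_F

Substituting a_A = 1 and a_F = 0, rearrange to (I - Q) a = r where r[i] = P(i -> A):
  [9/10, -3/20, -1/4, -3/20] . (a_B, a_C, a_D, a_E) = 1/5
  [-1/10, 1, -9/20, -1/10] . (a_B, a_C, a_D, a_E) = 1/10
  [-3/20, -11/20, 19/20, -1/10] . (a_B, a_C, a_D, a_E) = 1/20
  [-1/5, -1/20, -1/10, 17/20] . (a_B, a_C, a_D, a_E) = 1/4

Solving yields:
  a_B = 31351/66488
  a_C = 24639/66488
  a_D = 3253/8311
  a_E = 31443/66488

Starting state is C, so the absorption probability is a_C = 24639/66488.

Answer: 24639/66488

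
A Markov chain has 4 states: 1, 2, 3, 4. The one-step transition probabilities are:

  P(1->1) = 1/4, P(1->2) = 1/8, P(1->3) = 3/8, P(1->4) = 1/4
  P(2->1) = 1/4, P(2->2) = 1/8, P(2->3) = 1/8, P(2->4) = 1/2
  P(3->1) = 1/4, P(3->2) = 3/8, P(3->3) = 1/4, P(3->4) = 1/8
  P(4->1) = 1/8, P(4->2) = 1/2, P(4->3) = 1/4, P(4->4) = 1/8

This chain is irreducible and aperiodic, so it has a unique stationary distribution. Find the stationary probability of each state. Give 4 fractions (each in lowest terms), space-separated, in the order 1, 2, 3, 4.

Answer: 27/124 35/124 15/62 8/31

Derivation:
The stationary distribution satisfies pi = pi * P, i.e.:
  pi_1 = 1/4*pi_1 + 1/4*pi_2 + 1/4*pi_3 + 1/8*pi_4
  pi_2 = 1/8*pi_1 + 1/8*pi_2 + 3/8*pi_3 + 1/2*pi_4
  pi_3 = 3/8*pi_1 + 1/8*pi_2 + 1/4*pi_3 + 1/4*pi_4
  pi_4 = 1/4*pi_1 + 1/2*pi_2 + 1/8*pi_3 + 1/8*pi_4
with normalization: pi_1 + pi_2 + pi_3 + pi_4 = 1.

Using the first 3 balance equations plus normalization, the linear system A*pi = b is:
  [-3/4, 1/4, 1/4, 1/8] . pi = 0
  [1/8, -7/8, 3/8, 1/2] . pi = 0
  [3/8, 1/8, -3/4, 1/4] . pi = 0
  [1, 1, 1, 1] . pi = 1

Solving yields:
  pi_1 = 27/124
  pi_2 = 35/124
  pi_3 = 15/62
  pi_4 = 8/31

Verification (pi * P):
  27/124*1/4 + 35/124*1/4 + 15/62*1/4 + 8/31*1/8 = 27/124 = pi_1  (ok)
  27/124*1/8 + 35/124*1/8 + 15/62*3/8 + 8/31*1/2 = 35/124 = pi_2  (ok)
  27/124*3/8 + 35/124*1/8 + 15/62*1/4 + 8/31*1/4 = 15/62 = pi_3  (ok)
  27/124*1/4 + 35/124*1/2 + 15/62*1/8 + 8/31*1/8 = 8/31 = pi_4  (ok)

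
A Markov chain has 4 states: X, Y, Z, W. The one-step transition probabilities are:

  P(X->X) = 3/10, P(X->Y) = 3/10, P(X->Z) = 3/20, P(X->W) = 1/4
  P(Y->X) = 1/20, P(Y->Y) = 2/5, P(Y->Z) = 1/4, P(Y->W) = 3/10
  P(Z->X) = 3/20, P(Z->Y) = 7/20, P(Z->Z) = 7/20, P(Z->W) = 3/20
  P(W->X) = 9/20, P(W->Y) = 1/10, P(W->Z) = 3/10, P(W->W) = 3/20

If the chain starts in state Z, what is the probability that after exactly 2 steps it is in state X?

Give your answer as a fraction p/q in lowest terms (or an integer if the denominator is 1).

Computing P^2 by repeated multiplication:
P^1 =
  X: [3/10, 3/10, 3/20, 1/4]
  Y: [1/20, 2/5, 1/4, 3/10]
  Z: [3/20, 7/20, 7/20, 3/20]
  W: [9/20, 1/10, 3/10, 3/20]
P^2 =
  X: [6/25, 23/80, 99/400, 9/40]
  Y: [83/400, 117/400, 57/200, 43/200]
  Z: [73/400, 129/400, 111/400, 87/400]
  W: [101/400, 59/200, 97/400, 21/100]

(P^2)[Z -> X] = 73/400

Answer: 73/400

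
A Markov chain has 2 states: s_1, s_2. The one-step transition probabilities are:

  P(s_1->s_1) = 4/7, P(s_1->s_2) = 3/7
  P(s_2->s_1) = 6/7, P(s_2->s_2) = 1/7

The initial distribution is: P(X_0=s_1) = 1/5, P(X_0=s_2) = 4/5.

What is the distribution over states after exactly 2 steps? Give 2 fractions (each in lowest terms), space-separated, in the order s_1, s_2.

Answer: 22/35 13/35

Derivation:
Propagating the distribution step by step (d_{t+1} = d_t * P):
d_0 = (s_1=1/5, s_2=4/5)
  d_1[s_1] = 1/5*4/7 + 4/5*6/7 = 4/5
  d_1[s_2] = 1/5*3/7 + 4/5*1/7 = 1/5
d_1 = (s_1=4/5, s_2=1/5)
  d_2[s_1] = 4/5*4/7 + 1/5*6/7 = 22/35
  d_2[s_2] = 4/5*3/7 + 1/5*1/7 = 13/35
d_2 = (s_1=22/35, s_2=13/35)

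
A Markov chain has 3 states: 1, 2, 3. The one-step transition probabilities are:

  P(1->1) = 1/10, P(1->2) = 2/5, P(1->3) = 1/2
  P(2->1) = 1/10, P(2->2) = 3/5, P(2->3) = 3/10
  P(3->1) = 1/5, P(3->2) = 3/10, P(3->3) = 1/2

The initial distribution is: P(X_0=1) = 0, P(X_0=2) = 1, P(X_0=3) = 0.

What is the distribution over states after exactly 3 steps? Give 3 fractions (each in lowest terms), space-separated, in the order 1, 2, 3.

Propagating the distribution step by step (d_{t+1} = d_t * P):
d_0 = (1=0, 2=1, 3=0)
  d_1[1] = 0*1/10 + 1*1/10 + 0*1/5 = 1/10
  d_1[2] = 0*2/5 + 1*3/5 + 0*3/10 = 3/5
  d_1[3] = 0*1/2 + 1*3/10 + 0*1/2 = 3/10
d_1 = (1=1/10, 2=3/5, 3=3/10)
  d_2[1] = 1/10*1/10 + 3/5*1/10 + 3/10*1/5 = 13/100
  d_2[2] = 1/10*2/5 + 3/5*3/5 + 3/10*3/10 = 49/100
  d_2[3] = 1/10*1/2 + 3/5*3/10 + 3/10*1/2 = 19/50
d_2 = (1=13/100, 2=49/100, 3=19/50)
  d_3[1] = 13/100*1/10 + 49/100*1/10 + 19/50*1/5 = 69/500
  d_3[2] = 13/100*2/5 + 49/100*3/5 + 19/50*3/10 = 23/50
  d_3[3] = 13/100*1/2 + 49/100*3/10 + 19/50*1/2 = 201/500
d_3 = (1=69/500, 2=23/50, 3=201/500)

Answer: 69/500 23/50 201/500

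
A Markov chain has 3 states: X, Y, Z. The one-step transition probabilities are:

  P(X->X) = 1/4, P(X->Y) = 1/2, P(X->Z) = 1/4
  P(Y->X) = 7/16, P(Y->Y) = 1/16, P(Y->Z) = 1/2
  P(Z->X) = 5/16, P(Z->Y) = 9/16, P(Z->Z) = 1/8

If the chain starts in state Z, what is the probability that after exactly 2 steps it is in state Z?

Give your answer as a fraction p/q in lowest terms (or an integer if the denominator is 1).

Answer: 3/8

Derivation:
Computing P^2 by repeated multiplication:
P^1 =
  X: [1/4, 1/2, 1/4]
  Y: [7/16, 1/16, 1/2]
  Z: [5/16, 9/16, 1/8]
P^2 =
  X: [23/64, 19/64, 11/32]
  Y: [75/256, 129/256, 13/64]
  Z: [93/256, 67/256, 3/8]

(P^2)[Z -> Z] = 3/8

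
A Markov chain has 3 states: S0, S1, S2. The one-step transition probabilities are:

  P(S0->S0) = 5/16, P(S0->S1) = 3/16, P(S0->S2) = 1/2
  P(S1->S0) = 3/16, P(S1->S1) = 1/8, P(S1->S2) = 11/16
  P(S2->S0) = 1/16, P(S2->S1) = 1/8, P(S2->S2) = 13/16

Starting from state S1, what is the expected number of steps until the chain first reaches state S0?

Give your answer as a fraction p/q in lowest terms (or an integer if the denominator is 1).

Answer: 56/5

Derivation:
Let h_i = expected steps to first reach S0 from state i.
Boundary: h_S0 = 0.
First-step equations for the other states:
  h_S1 = 1 + 3/16*h_S0 + 1/8*h_S1 + 11/16*h_S2
  h_S2 = 1 + 1/16*h_S0 + 1/8*h_S1 + 13/16*h_S2

Substituting h_S0 = 0 and rearranging gives the linear system (I - Q) h = 1:
  [7/8, -11/16] . (h_S1, h_S2) = 1
  [-1/8, 3/16] . (h_S1, h_S2) = 1

Solving yields:
  h_S1 = 56/5
  h_S2 = 64/5

Starting state is S1, so the expected hitting time is h_S1 = 56/5.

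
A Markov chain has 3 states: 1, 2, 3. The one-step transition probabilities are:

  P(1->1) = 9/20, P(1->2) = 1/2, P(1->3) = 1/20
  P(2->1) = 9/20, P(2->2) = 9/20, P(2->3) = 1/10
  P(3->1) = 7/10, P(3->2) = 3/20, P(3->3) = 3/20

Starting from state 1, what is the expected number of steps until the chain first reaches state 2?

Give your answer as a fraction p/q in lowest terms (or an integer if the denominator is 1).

Let h_i = expected steps to first reach 2 from state i.
Boundary: h_2 = 0.
First-step equations for the other states:
  h_1 = 1 + 9/20*h_1 + 1/2*h_2 + 1/20*h_3
  h_3 = 1 + 7/10*h_1 + 3/20*h_2 + 3/20*h_3

Substituting h_2 = 0 and rearranging gives the linear system (I - Q) h = 1:
  [11/20, -1/20] . (h_1, h_3) = 1
  [-7/10, 17/20] . (h_1, h_3) = 1

Solving yields:
  h_1 = 360/173
  h_3 = 500/173

Starting state is 1, so the expected hitting time is h_1 = 360/173.

Answer: 360/173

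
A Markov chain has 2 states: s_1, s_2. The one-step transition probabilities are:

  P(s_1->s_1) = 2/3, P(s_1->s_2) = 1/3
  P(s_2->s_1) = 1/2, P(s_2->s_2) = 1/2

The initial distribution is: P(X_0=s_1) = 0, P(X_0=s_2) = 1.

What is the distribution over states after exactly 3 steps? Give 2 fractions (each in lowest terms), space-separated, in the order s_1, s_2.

Answer: 43/72 29/72

Derivation:
Propagating the distribution step by step (d_{t+1} = d_t * P):
d_0 = (s_1=0, s_2=1)
  d_1[s_1] = 0*2/3 + 1*1/2 = 1/2
  d_1[s_2] = 0*1/3 + 1*1/2 = 1/2
d_1 = (s_1=1/2, s_2=1/2)
  d_2[s_1] = 1/2*2/3 + 1/2*1/2 = 7/12
  d_2[s_2] = 1/2*1/3 + 1/2*1/2 = 5/12
d_2 = (s_1=7/12, s_2=5/12)
  d_3[s_1] = 7/12*2/3 + 5/12*1/2 = 43/72
  d_3[s_2] = 7/12*1/3 + 5/12*1/2 = 29/72
d_3 = (s_1=43/72, s_2=29/72)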